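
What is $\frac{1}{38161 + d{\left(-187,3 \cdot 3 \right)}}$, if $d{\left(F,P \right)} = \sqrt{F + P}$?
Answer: $\frac{38161}{1456262099} - \frac{i \sqrt{178}}{1456262099} \approx 2.6205 \cdot 10^{-5} - 9.1616 \cdot 10^{-9} i$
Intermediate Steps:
$\frac{1}{38161 + d{\left(-187,3 \cdot 3 \right)}} = \frac{1}{38161 + \sqrt{-187 + 3 \cdot 3}} = \frac{1}{38161 + \sqrt{-187 + 9}} = \frac{1}{38161 + \sqrt{-178}} = \frac{1}{38161 + i \sqrt{178}}$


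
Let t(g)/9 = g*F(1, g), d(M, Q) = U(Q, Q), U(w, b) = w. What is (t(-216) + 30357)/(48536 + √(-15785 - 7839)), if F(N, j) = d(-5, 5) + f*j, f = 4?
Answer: 1146159439/32718985 - 188917*I*√5906/130875940 ≈ 35.03 - 0.11093*I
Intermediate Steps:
d(M, Q) = Q
F(N, j) = 5 + 4*j
t(g) = 9*g*(5 + 4*g) (t(g) = 9*(g*(5 + 4*g)) = 9*g*(5 + 4*g))
(t(-216) + 30357)/(48536 + √(-15785 - 7839)) = (9*(-216)*(5 + 4*(-216)) + 30357)/(48536 + √(-15785 - 7839)) = (9*(-216)*(5 - 864) + 30357)/(48536 + √(-23624)) = (9*(-216)*(-859) + 30357)/(48536 + 2*I*√5906) = (1669896 + 30357)/(48536 + 2*I*√5906) = 1700253/(48536 + 2*I*√5906)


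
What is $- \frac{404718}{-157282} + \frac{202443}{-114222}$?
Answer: $\frac{2397843245}{2994177434} \approx 0.80084$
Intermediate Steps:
$- \frac{404718}{-157282} + \frac{202443}{-114222} = \left(-404718\right) \left(- \frac{1}{157282}\right) + 202443 \left(- \frac{1}{114222}\right) = \frac{202359}{78641} - \frac{67481}{38074} = \frac{2397843245}{2994177434}$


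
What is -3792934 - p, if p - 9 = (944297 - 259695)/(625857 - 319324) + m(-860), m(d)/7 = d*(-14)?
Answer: -1188497482461/306533 ≈ -3.8772e+6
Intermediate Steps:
m(d) = -98*d (m(d) = 7*(d*(-14)) = 7*(-14*d) = -98*d)
p = 25838044639/306533 (p = 9 + ((944297 - 259695)/(625857 - 319324) - 98*(-860)) = 9 + (684602/306533 + 84280) = 9 + 25835285842/306533 = 25838044639/306533 ≈ 84291.)
-3792934 - p = -3792934 - 1*25838044639/306533 = -3792934 - 25838044639/306533 = -1188497482461/306533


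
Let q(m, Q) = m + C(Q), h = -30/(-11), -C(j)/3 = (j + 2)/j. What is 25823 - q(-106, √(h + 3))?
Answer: 25932 + 2*√77/7 ≈ 25935.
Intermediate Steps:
C(j) = -3*(2 + j)/j (C(j) = -3*(j + 2)/j = -3*(2 + j)/j)
h = 30/11 (h = -30*(-1/11) = 30/11 ≈ 2.7273)
q(m, Q) = -3 + m - 6/Q (q(m, Q) = m + (-3 - 6/Q) = -3 + m - 6/Q)
25823 - q(-106, √(h + 3)) = 25823 - (-3 - 106 - 6/√(30/11 + 3)) = 25823 - (-3 - 106 - 6*√77/21) = 25823 - (-3 - 106 - 2*√77/7) = 25823 - (-109 - 2*√77/7) = 25823 + (109 + 2*√77/7) = 25932 + 2*√77/7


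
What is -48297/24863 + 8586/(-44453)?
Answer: -2360420259/1105234939 ≈ -2.1357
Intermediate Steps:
-48297/24863 + 8586/(-44453) = -48297*1/24863 + 8586*(-1/44453) = -48297/24863 - 8586/44453 = -2360420259/1105234939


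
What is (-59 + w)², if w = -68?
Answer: 16129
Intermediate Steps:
(-59 + w)² = (-59 - 68)² = (-127)² = 16129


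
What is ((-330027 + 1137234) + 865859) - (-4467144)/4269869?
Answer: 7143777115498/4269869 ≈ 1.6731e+6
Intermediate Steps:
((-330027 + 1137234) + 865859) - (-4467144)/4269869 = (807207 + 865859) - (-4467144)/4269869 = 1673066 - 1*(-4467144/4269869) = 1673066 + 4467144/4269869 = 7143777115498/4269869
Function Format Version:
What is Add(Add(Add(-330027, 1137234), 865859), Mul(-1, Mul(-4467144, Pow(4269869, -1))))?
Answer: Rational(7143777115498, 4269869) ≈ 1.6731e+6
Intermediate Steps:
Add(Add(Add(-330027, 1137234), 865859), Mul(-1, Mul(-4467144, Pow(4269869, -1)))) = Add(Add(807207, 865859), Mul(-1, Mul(-4467144, Rational(1, 4269869)))) = Add(1673066, Mul(-1, Rational(-4467144, 4269869))) = Add(1673066, Rational(4467144, 4269869)) = Rational(7143777115498, 4269869)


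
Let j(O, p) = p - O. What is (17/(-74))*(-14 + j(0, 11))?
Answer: 51/74 ≈ 0.68919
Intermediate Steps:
(17/(-74))*(-14 + j(0, 11)) = (17/(-74))*(-14 + (11 - 1*0)) = (17*(-1/74))*(-14 + (11 + 0)) = -17*(-14 + 11)/74 = -17/74*(-3) = 51/74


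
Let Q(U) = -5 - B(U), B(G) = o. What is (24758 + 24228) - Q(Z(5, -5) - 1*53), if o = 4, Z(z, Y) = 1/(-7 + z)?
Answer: 48995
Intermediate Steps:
B(G) = 4
Q(U) = -9 (Q(U) = -5 - 1*4 = -5 - 4 = -9)
(24758 + 24228) - Q(Z(5, -5) - 1*53) = (24758 + 24228) - 1*(-9) = 48986 + 9 = 48995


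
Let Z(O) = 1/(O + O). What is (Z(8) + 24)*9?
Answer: 3465/16 ≈ 216.56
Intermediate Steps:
Z(O) = 1/(2*O)
(Z(8) + 24)*9 = ((1/2)/8 + 24)*9 = ((1/2)*(1/8) + 24)*9 = (1/16 + 24)*9 = (385/16)*9 = 3465/16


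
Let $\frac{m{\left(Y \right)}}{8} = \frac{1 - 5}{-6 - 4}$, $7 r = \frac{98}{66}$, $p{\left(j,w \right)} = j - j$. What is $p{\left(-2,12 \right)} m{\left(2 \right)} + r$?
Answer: $\frac{7}{33} \approx 0.21212$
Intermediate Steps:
$p{\left(j,w \right)} = 0$
$r = \frac{7}{33}$ ($r = \frac{98 \cdot \frac{1}{66}}{7} = \frac{1}{7} \cdot \frac{49}{33} = \frac{7}{33} \approx 0.21212$)
$m{\left(Y \right)} = \frac{16}{5}$ ($m{\left(Y \right)} = 8 \frac{1 - 5}{-6 - 4} = 8 \left(- \frac{4}{-10}\right) = 8 \left(\left(-4\right) \left(- \frac{1}{10}\right)\right) = 8 \cdot \frac{2}{5} = \frac{16}{5}$)
$p{\left(-2,12 \right)} m{\left(2 \right)} + r = 0 \cdot \frac{16}{5} + \frac{7}{33} = 0 + \frac{7}{33} = \frac{7}{33}$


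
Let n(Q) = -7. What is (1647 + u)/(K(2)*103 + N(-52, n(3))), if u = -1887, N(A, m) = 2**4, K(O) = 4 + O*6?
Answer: -15/104 ≈ -0.14423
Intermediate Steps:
K(O) = 4 + 6*O
N(A, m) = 16
(1647 + u)/(K(2)*103 + N(-52, n(3))) = (1647 - 1887)/((4 + 6*2)*103 + 16) = -240/((4 + 12)*103 + 16) = -240/(16*103 + 16) = -240/(1648 + 16) = -240/1664 = -240*1/1664 = -15/104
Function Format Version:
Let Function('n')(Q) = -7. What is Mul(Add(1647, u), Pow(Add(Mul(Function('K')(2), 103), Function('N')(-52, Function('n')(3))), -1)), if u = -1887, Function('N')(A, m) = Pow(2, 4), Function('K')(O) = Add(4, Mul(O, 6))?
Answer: Rational(-15, 104) ≈ -0.14423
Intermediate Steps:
Function('K')(O) = Add(4, Mul(6, O))
Function('N')(A, m) = 16
Mul(Add(1647, u), Pow(Add(Mul(Function('K')(2), 103), Function('N')(-52, Function('n')(3))), -1)) = Mul(Add(1647, -1887), Pow(Add(Mul(Add(4, Mul(6, 2)), 103), 16), -1)) = Mul(-240, Pow(Add(Mul(Add(4, 12), 103), 16), -1)) = Mul(-240, Pow(Add(Mul(16, 103), 16), -1)) = Mul(-240, Pow(Add(1648, 16), -1)) = Mul(-240, Pow(1664, -1)) = Mul(-240, Rational(1, 1664)) = Rational(-15, 104)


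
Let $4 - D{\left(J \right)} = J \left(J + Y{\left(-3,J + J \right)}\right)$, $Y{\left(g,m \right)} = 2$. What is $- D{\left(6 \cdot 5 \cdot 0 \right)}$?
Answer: $-4$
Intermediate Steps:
$D{\left(J \right)} = 4 - J \left(2 + J\right)$ ($D{\left(J \right)} = 4 - J \left(J + 2\right) = 4 - J \left(2 + J\right)$)
$- D{\left(6 \cdot 5 \cdot 0 \right)} = - (4 - \left(6 \cdot 5 \cdot 0\right)^{2} - 2 \cdot 6 \cdot 5 \cdot 0) = - (4 - \left(30 \cdot 0\right)^{2} - 2 \cdot 30 \cdot 0) = - (4 - 0^{2} - 0) = - (4 - 0 + 0) = - (4 + 0 + 0) = \left(-1\right) 4 = -4$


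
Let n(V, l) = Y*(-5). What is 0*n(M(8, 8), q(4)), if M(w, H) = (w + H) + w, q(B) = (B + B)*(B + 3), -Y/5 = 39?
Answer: 0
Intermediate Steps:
Y = -195 (Y = -5*39 = -195)
q(B) = 2*B*(3 + B) (q(B) = (2*B)*(3 + B) = 2*B*(3 + B))
M(w, H) = H + 2*w (M(w, H) = (H + w) + w = H + 2*w)
n(V, l) = 975 (n(V, l) = -195*(-5) = 975)
0*n(M(8, 8), q(4)) = 0*975 = 0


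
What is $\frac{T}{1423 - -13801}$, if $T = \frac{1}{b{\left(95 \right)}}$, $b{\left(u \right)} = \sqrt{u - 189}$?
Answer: $- \frac{i \sqrt{94}}{1431056} \approx - 6.775 \cdot 10^{-6} i$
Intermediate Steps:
$b{\left(u \right)} = \sqrt{-189 + u}$
$T = - \frac{i \sqrt{94}}{94}$ ($T = \frac{1}{\sqrt{-189 + 95}} = \frac{1}{\sqrt{-94}} = \frac{1}{i \sqrt{94}} = - \frac{i \sqrt{94}}{94} \approx - 0.10314 i$)
$\frac{T}{1423 - -13801} = \frac{\left(- \frac{1}{94}\right) i \sqrt{94}}{1423 - -13801} = \frac{\left(- \frac{1}{94}\right) i \sqrt{94}}{1423 + 13801} = \frac{\left(- \frac{1}{94}\right) i \sqrt{94}}{15224} = - \frac{i \sqrt{94}}{94} \cdot \frac{1}{15224} = - \frac{i \sqrt{94}}{1431056}$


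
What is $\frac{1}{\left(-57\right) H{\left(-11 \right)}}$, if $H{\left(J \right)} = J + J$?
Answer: $\frac{1}{1254} \approx 0.00079745$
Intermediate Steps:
$H{\left(J \right)} = 2 J$
$\frac{1}{\left(-57\right) H{\left(-11 \right)}} = \frac{1}{\left(-57\right) 2 \left(-11\right)} = \frac{1}{\left(-57\right) \left(-22\right)} = \frac{1}{1254}$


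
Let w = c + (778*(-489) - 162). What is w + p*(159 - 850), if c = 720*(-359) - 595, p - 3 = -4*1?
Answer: -638988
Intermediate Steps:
p = -1 (p = 3 - 4*1 = 3 - 4 = -1)
c = -259075 (c = -258480 - 595 = -259075)
w = -639679 (w = -259075 + (778*(-489) - 162) = -259075 + (-380442 - 162) = -259075 - 380604 = -639679)
w + p*(159 - 850) = -639679 - (159 - 850) = -639679 - 1*(-691) = -639679 + 691 = -638988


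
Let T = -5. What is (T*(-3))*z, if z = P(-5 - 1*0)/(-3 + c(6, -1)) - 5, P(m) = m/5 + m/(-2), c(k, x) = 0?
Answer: -165/2 ≈ -82.500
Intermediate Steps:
P(m) = -3*m/10 (P(m) = m*(⅕) + m*(-½) = m/5 - m/2 = -3*m/10)
z = -11/2 (z = (-3*(-5 - 1*0)/10)/(-3 + 0) - 5 = -3*(-5 + 0)/10/(-3) - 5 = -3/10*(-5)*(-⅓) - 5 = (3/2)*(-⅓) - 5 = -½ - 5 = -11/2 ≈ -5.5000)
(T*(-3))*z = -5*(-3)*(-11/2) = 15*(-11/2) = -165/2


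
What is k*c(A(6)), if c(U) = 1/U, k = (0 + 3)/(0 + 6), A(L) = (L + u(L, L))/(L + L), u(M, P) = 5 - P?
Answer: 6/5 ≈ 1.2000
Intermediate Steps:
A(L) = 5/(2*L) (A(L) = (L + (5 - L))/(L + L) = 5/((2*L)) = 5*(1/(2*L)) = 5/(2*L))
k = ½ (k = 3/6 = 3*(⅙) = ½ ≈ 0.50000)
k*c(A(6)) = 1/(2*(((5/2)/6))) = 1/(2*(((5/2)*(⅙)))) = 1/(2*(5/12)) = (½)*(12/5) = 6/5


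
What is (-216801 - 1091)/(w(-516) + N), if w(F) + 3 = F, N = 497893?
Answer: -108946/248687 ≈ -0.43808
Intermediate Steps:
w(F) = -3 + F
(-216801 - 1091)/(w(-516) + N) = (-216801 - 1091)/((-3 - 516) + 497893) = -217892/(-519 + 497893) = -217892/497374 = -217892*1/497374 = -108946/248687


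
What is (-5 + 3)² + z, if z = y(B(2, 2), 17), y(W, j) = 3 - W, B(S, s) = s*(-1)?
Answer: 9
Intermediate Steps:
B(S, s) = -s
z = 5 (z = 3 - (-1)*2 = 3 - 1*(-2) = 3 + 2 = 5)
(-5 + 3)² + z = (-5 + 3)² + 5 = (-2)² + 5 = 4 + 5 = 9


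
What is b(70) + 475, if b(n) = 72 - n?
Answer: 477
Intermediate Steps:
b(70) + 475 = (72 - 1*70) + 475 = (72 - 70) + 475 = 2 + 475 = 477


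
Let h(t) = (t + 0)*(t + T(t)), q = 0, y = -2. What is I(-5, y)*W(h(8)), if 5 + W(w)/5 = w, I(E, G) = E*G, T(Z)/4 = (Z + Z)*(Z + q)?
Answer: 207750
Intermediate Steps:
T(Z) = 8*Z² (T(Z) = 4*((Z + Z)*(Z + 0)) = 4*((2*Z)*Z) = 4*(2*Z²) = 8*Z²)
h(t) = t*(t + 8*t²) (h(t) = (t + 0)*(t + 8*t²) = t*(t + 8*t²))
W(w) = -25 + 5*w
I(-5, y)*W(h(8)) = (-5*(-2))*(-25 + 5*(8²*(1 + 8*8))) = 10*(-25 + 5*(64*(1 + 64))) = 10*(-25 + 5*(64*65)) = 10*(-25 + 5*4160) = 10*(-25 + 20800) = 10*20775 = 207750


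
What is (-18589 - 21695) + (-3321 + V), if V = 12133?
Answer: -31472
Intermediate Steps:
(-18589 - 21695) + (-3321 + V) = (-18589 - 21695) + (-3321 + 12133) = -40284 + 8812 = -31472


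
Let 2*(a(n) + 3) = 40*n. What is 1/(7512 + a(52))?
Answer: 1/8549 ≈ 0.00011697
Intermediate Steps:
a(n) = -3 + 20*n (a(n) = -3 + (40*n)/2 = -3 + 20*n)
1/(7512 + a(52)) = 1/(7512 + (-3 + 20*52)) = 1/(7512 + (-3 + 1040)) = 1/(7512 + 1037) = 1/8549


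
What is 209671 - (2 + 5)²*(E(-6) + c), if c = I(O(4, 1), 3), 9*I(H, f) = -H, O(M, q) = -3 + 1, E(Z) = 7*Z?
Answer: 1905463/9 ≈ 2.1172e+5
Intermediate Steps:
O(M, q) = -2
I(H, f) = -H/9 (I(H, f) = (-H)/9 = -H/9)
c = 2/9 (c = -⅑*(-2) = 2/9 ≈ 0.22222)
209671 - (2 + 5)²*(E(-6) + c) = 209671 - (2 + 5)²*(7*(-6) + 2/9) = 209671 - 7²*(-42 + 2/9) = 209671 - 49*(-376)/9 = 209671 - 1*(-18424/9) = 209671 + 18424/9 = 1905463/9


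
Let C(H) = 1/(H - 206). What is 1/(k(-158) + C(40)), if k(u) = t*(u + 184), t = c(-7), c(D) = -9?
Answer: -166/38845 ≈ -0.0042734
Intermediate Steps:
t = -9
C(H) = 1/(-206 + H)
k(u) = -1656 - 9*u (k(u) = -9*(u + 184) = -9*(184 + u) = -1656 - 9*u)
1/(k(-158) + C(40)) = 1/((-1656 - 9*(-158)) + 1/(-206 + 40)) = 1/((-1656 + 1422) + 1/(-166)) = 1/(-234 - 1/166) = 1/(-38845/166) = -166/38845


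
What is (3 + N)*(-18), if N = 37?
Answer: -720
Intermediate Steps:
(3 + N)*(-18) = (3 + 37)*(-18) = 40*(-18) = -720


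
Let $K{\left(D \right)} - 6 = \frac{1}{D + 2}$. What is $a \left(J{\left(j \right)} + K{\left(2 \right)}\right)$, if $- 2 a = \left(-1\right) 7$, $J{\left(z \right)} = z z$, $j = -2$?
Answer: $\frac{287}{8} \approx 35.875$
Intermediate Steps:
$J{\left(z \right)} = z^{2}$
$K{\left(D \right)} = 6 + \frac{1}{2 + D}$ ($K{\left(D \right)} = 6 + \frac{1}{D + 2} = 6 + \frac{1}{2 + D}$)
$a = \frac{7}{2}$ ($a = - \frac{\left(-1\right) 7}{2} = \left(- \frac{1}{2}\right) \left(-7\right) = \frac{7}{2} \approx 3.5$)
$a \left(J{\left(j \right)} + K{\left(2 \right)}\right) = \frac{7 \left(\left(-2\right)^{2} + \frac{13 + 6 \cdot 2}{2 + 2}\right)}{2} = \frac{7 \left(4 + \frac{13 + 12}{4}\right)}{2} = \frac{7 \left(4 + \frac{1}{4} \cdot 25\right)}{2} = \frac{7 \left(4 + \frac{25}{4}\right)}{2} = \frac{7}{2} \cdot \frac{41}{4} = \frac{287}{8}$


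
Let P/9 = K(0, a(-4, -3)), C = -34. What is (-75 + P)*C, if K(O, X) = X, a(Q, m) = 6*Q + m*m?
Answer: 7140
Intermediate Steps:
a(Q, m) = m² + 6*Q (a(Q, m) = 6*Q + m² = m² + 6*Q)
P = -135 (P = 9*((-3)² + 6*(-4)) = 9*(9 - 24) = 9*(-15) = -135)
(-75 + P)*C = (-75 - 135)*(-34) = -210*(-34) = 7140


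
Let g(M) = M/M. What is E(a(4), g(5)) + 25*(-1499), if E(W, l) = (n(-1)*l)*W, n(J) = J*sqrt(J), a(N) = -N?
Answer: -37475 + 4*I ≈ -37475.0 + 4.0*I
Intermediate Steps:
g(M) = 1
n(J) = J**(3/2)
E(W, l) = -I*W*l (E(W, l) = ((-1)**(3/2)*l)*W = ((-I)*l)*W = (-I*l)*W = -I*W*l)
E(a(4), g(5)) + 25*(-1499) = -1*I*(-1*4)*1 + 25*(-1499) = -1*I*(-4)*1 - 37475 = 4*I - 37475 = -37475 + 4*I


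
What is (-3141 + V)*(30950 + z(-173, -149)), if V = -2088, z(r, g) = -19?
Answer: -161738199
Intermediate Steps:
(-3141 + V)*(30950 + z(-173, -149)) = (-3141 - 2088)*(30950 - 19) = -5229*30931 = -161738199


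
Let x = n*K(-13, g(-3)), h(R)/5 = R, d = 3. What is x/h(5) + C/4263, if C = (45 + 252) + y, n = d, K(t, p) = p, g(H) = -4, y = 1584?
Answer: -1377/35525 ≈ -0.038761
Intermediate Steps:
n = 3
C = 1881 (C = (45 + 252) + 1584 = 297 + 1584 = 1881)
h(R) = 5*R
x = -12 (x = 3*(-4) = -12)
x/h(5) + C/4263 = -12/(5*5) + 1881/4263 = -12/25 + 1881*(1/4263) = -12*1/25 + 627/1421 = -12/25 + 627/1421 = -1377/35525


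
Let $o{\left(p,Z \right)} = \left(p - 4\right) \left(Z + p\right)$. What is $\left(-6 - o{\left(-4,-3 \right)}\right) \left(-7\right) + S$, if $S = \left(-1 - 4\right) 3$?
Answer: $419$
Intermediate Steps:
$o{\left(p,Z \right)} = \left(-4 + p\right) \left(Z + p\right)$
$S = -15$ ($S = \left(-5\right) 3 = -15$)
$\left(-6 - o{\left(-4,-3 \right)}\right) \left(-7\right) + S = \left(-6 - \left(\left(-4\right)^{2} - -12 - -16 - -12\right)\right) \left(-7\right) - 15 = \left(-6 - \left(16 + 12 + 16 + 12\right)\right) \left(-7\right) - 15 = \left(-6 - 56\right) \left(-7\right) - 15 = \left(-62\right) \left(-7\right) - 15 = 434 - 15 = 419$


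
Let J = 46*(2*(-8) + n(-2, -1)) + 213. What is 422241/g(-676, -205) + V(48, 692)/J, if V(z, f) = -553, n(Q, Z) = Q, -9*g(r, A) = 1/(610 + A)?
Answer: -946527093122/615 ≈ -1.5391e+9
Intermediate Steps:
g(r, A) = -1/(9*(610 + A))
J = -615 (J = 46*(2*(-8) - 2) + 213 = 46*(-16 - 2) + 213 = 46*(-18) + 213 = -828 + 213 = -615)
422241/g(-676, -205) + V(48, 692)/J = 422241/((-1/(5490 + 9*(-205)))) - 553/(-615) = 422241/((-1/(5490 - 1845))) - 553*(-1/615) = 422241/((-1/3645)) + 553/615 = 422241/((-1*1/3645)) + 553/615 = 422241/(-1/3645) + 553/615 = 422241*(-3645) + 553/615 = -1539068445 + 553/615 = -946527093122/615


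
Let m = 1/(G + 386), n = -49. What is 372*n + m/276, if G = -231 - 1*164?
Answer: -45278353/2484 ≈ -18228.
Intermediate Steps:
G = -395 (G = -231 - 164 = -395)
m = -1/9 (m = 1/(-395 + 386) = 1/(-9) = -1/9 ≈ -0.11111)
372*n + m/276 = 372*(-49) - 1/9/276 = -18228 - 1/9*1/276 = -18228 - 1/2484 = -45278353/2484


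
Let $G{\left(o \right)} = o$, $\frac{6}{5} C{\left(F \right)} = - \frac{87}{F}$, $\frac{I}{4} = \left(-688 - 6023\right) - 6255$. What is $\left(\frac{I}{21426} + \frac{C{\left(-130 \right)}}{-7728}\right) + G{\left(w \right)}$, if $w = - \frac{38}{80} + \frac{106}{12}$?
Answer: $\frac{14201156119}{2391712960} \approx 5.9377$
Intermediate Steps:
$I = -51864$ ($I = 4 \left(\left(-688 - 6023\right) - 6255\right) = 4 \left(-6711 - 6255\right) = 4 \left(-12966\right) = -51864$)
$C{\left(F \right)} = - \frac{145}{2 F}$ ($C{\left(F \right)} = \frac{5 \left(- \frac{87}{F}\right)}{6} = - \frac{145}{2 F}$)
$w = \frac{1003}{120}$ ($w = \left(-38\right) \frac{1}{80} + 106 \cdot \frac{1}{12} = - \frac{19}{40} + \frac{53}{6} = \frac{1003}{120} \approx 8.3583$)
$\left(\frac{I}{21426} + \frac{C{\left(-130 \right)}}{-7728}\right) + G{\left(w \right)} = \left(- \frac{51864}{21426} + \frac{\left(- \frac{145}{2}\right) \frac{1}{-130}}{-7728}\right) + \frac{1003}{120} = \left(\left(-51864\right) \frac{1}{21426} + \left(- \frac{145}{2}\right) \left(- \frac{1}{130}\right) \left(- \frac{1}{7728}\right)\right) + \frac{1003}{120} = \left(- \frac{8644}{3571} + \frac{29}{52} \left(- \frac{1}{7728}\right)\right) + \frac{1003}{120} = \left(- \frac{8644}{3571} - \frac{29}{401856}\right) + \frac{1003}{120} = - \frac{3473746823}{1435027776} + \frac{1003}{120} = \frac{14201156119}{2391712960}$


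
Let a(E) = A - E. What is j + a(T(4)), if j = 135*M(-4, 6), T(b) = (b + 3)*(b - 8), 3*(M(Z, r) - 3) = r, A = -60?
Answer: 643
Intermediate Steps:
M(Z, r) = 3 + r/3
T(b) = (-8 + b)*(3 + b) (T(b) = (3 + b)*(-8 + b) = (-8 + b)*(3 + b))
a(E) = -60 - E
j = 675 (j = 135*(3 + (⅓)*6) = 135*(3 + 2) = 135*5 = 675)
j + a(T(4)) = 675 + (-60 - (-24 + 4² - 5*4)) = 675 + (-60 - (-24 + 16 - 20)) = 675 + (-60 - 1*(-28)) = 675 + (-60 + 28) = 675 - 32 = 643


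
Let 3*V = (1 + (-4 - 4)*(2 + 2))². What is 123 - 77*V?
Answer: -73628/3 ≈ -24543.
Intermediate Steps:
V = 961/3 (V = (1 + (-4 - 4)*(2 + 2))²/3 = (1 - 8*4)²/3 = (1 - 32)²/3 = (⅓)*(-31)² = (⅓)*961 = 961/3 ≈ 320.33)
123 - 77*V = 123 - 77*961/3 = 123 - 73997/3 = -73628/3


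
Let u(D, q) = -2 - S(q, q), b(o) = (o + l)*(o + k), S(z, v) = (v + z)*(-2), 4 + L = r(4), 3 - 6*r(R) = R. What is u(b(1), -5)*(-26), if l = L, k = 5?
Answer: 572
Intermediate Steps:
r(R) = 1/2 - R/6
L = -25/6 (L = -4 + (1/2 - 1/6*4) = -4 + (1/2 - 2/3) = -4 - 1/6 = -25/6 ≈ -4.1667)
l = -25/6 ≈ -4.1667
S(z, v) = -2*v - 2*z
b(o) = (5 + o)*(-25/6 + o) (b(o) = (o - 25/6)*(o + 5) = (-25/6 + o)*(5 + o) = (5 + o)*(-25/6 + o))
u(D, q) = -2 + 4*q (u(D, q) = -2 - (-2*q - 2*q) = -2 - (-4)*q = -2 + 4*q)
u(b(1), -5)*(-26) = (-2 + 4*(-5))*(-26) = (-2 - 20)*(-26) = -22*(-26) = 572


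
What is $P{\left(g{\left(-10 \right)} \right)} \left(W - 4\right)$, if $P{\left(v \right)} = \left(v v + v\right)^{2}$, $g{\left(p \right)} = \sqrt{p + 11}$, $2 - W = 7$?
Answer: $-36$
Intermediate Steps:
$W = -5$ ($W = 2 - 7 = -5$)
$g{\left(p \right)} = \sqrt{11 + p}$
$P{\left(v \right)} = \left(v + v^{2}\right)^{2}$ ($P{\left(v \right)} = \left(v^{2} + v\right)^{2} = \left(v + v^{2}\right)^{2}$)
$P{\left(g{\left(-10 \right)} \right)} \left(W - 4\right) = \left(\sqrt{11 - 10}\right)^{2} \left(1 + \sqrt{11 - 10}\right)^{2} \left(-5 - 4\right) = \left(\sqrt{1}\right)^{2} \left(1 + \sqrt{1}\right)^{2} \left(-5 - 4\right) = 1^{2} \left(1 + 1\right)^{2} \left(-9\right) = 1 \cdot 2^{2} \left(-9\right) = 1 \cdot 4 \left(-9\right) = 4 \left(-9\right) = -36$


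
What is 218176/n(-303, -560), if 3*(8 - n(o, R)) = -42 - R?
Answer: -327264/247 ≈ -1325.0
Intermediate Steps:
n(o, R) = 22 + R/3 (n(o, R) = 8 - (-42 - R)/3 = 8 + (14 + R/3) = 22 + R/3)
218176/n(-303, -560) = 218176/(22 + (⅓)*(-560)) = 218176/(22 - 560/3) = 218176/(-494/3) = 218176*(-3/494) = -327264/247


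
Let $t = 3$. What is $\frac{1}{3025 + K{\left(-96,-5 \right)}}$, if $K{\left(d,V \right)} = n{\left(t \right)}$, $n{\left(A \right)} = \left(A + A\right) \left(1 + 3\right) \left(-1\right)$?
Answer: $\frac{1}{3001} \approx 0.00033322$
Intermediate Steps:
$n{\left(A \right)} = - 8 A$ ($n{\left(A \right)} = 2 A 4 \left(-1\right) = 8 A \left(-1\right) = - 8 A$)
$K{\left(d,V \right)} = -24$ ($K{\left(d,V \right)} = \left(-8\right) 3 = -24$)
$\frac{1}{3025 + K{\left(-96,-5 \right)}} = \frac{1}{3025 - 24} = \frac{1}{3001}$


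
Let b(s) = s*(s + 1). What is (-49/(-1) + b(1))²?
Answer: 2601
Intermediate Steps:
b(s) = s*(1 + s)
(-49/(-1) + b(1))² = (-49/(-1) + 1*(1 + 1))² = (-49*(-1) + 1*2)² = (49 + 2)² = 51² = 2601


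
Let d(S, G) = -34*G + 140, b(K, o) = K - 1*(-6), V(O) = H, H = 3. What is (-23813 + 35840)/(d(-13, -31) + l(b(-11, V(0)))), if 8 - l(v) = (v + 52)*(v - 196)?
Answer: 12027/10649 ≈ 1.1294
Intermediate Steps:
V(O) = 3
b(K, o) = 6 + K (b(K, o) = K + 6 = 6 + K)
d(S, G) = 140 - 34*G
l(v) = 8 - (-196 + v)*(52 + v) (l(v) = 8 - (v + 52)*(v - 196) = 8 - (52 + v)*(-196 + v) = 8 - (-196 + v)*(52 + v))
(-23813 + 35840)/(d(-13, -31) + l(b(-11, V(0)))) = (-23813 + 35840)/((140 - 34*(-31)) + (10200 - (6 - 11)**2 + 144*(6 - 11))) = 12027/((140 + 1054) + (10200 - 1*(-5)**2 + 144*(-5))) = 12027/(1194 + (10200 - 1*25 - 720)) = 12027/(1194 + (10200 - 25 - 720)) = 12027/(1194 + 9455) = 12027/10649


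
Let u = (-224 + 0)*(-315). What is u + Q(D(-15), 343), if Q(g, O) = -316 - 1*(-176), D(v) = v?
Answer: 70420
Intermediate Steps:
Q(g, O) = -140 (Q(g, O) = -316 + 176 = -140)
u = 70560 (u = -224*(-315) = 70560)
u + Q(D(-15), 343) = 70560 - 140 = 70420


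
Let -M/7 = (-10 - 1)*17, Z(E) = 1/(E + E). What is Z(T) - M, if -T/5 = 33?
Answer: -431971/330 ≈ -1309.0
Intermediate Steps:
T = -165 (T = -5*33 = -165)
Z(E) = 1/(2*E)
M = 1309 (M = -7*(-10 - 1)*17 = -(-77)*17 = -7*(-187) = 1309)
Z(T) - M = (½)/(-165) - 1*1309 = (½)*(-1/165) - 1309 = -1/330 - 1309 = -431971/330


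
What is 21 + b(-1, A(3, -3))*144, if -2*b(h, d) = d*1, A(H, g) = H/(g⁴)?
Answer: 55/3 ≈ 18.333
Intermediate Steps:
A(H, g) = H/g⁴
b(h, d) = -d/2
21 + b(-1, A(3, -3))*144 = 21 - 3/(2*(-3)⁴)*144 = 21 - 3/(2*81)*144 = 21 - ½*1/27*144 = 21 - 1/54*144 = 21 - 8/3 = 55/3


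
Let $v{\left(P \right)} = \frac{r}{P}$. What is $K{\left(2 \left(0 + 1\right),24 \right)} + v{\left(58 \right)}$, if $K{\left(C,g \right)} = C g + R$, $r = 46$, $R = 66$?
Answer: $\frac{3329}{29} \approx 114.79$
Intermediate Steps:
$v{\left(P \right)} = \frac{46}{P}$
$K{\left(C,g \right)} = 66 + C g$ ($K{\left(C,g \right)} = C g + 66 = 66 + C g$)
$K{\left(2 \left(0 + 1\right),24 \right)} + v{\left(58 \right)} = \left(66 + 2 \left(0 + 1\right) 24\right) + \frac{46}{58} = \left(66 + 2 \cdot 1 \cdot 24\right) + 46 \cdot \frac{1}{58} = \left(66 + 2 \cdot 24\right) + \frac{23}{29} = \left(66 + 48\right) + \frac{23}{29} = 114 + \frac{23}{29} = \frac{3329}{29}$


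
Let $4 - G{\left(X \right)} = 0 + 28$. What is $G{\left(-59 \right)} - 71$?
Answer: $-95$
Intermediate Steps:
$G{\left(X \right)} = -24$ ($G{\left(X \right)} = 4 - \left(0 + 28\right) = 4 - 28 = -24$)
$G{\left(-59 \right)} - 71 = -24 - 71 = -95$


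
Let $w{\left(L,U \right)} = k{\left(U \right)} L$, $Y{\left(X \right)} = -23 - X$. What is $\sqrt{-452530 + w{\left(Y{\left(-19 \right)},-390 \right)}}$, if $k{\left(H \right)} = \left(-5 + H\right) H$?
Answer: $i \sqrt{1068730} \approx 1033.8 i$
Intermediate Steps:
$k{\left(H \right)} = H \left(-5 + H\right)$
$w{\left(L,U \right)} = L U \left(-5 + U\right)$ ($w{\left(L,U \right)} = U \left(-5 + U\right) L = L U \left(-5 + U\right)$)
$\sqrt{-452530 + w{\left(Y{\left(-19 \right)},-390 \right)}} = \sqrt{-452530 + \left(-23 - -19\right) \left(-390\right) \left(-5 - 390\right)} = \sqrt{-452530 + \left(-23 + 19\right) \left(-390\right) \left(-395\right)} = \sqrt{-452530 - \left(-1560\right) \left(-395\right)} = \sqrt{-452530 - 616200} = \sqrt{-1068730} = i \sqrt{1068730}$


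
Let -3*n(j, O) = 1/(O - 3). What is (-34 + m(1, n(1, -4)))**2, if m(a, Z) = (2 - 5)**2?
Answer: 625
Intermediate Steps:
n(j, O) = -1/(3*(-3 + O)) (n(j, O) = -1/(3*(O - 3)) = -1/(3*(-3 + O)))
m(a, Z) = 9 (m(a, Z) = (-3)**2 = 9)
(-34 + m(1, n(1, -4)))**2 = (-34 + 9)**2 = (-25)**2 = 625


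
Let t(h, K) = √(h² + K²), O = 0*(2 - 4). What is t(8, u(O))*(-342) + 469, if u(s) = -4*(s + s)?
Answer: -2267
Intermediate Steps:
O = 0 (O = 0*(-2) = 0)
u(s) = -8*s
t(h, K) = √(K² + h²)
t(8, u(O))*(-342) + 469 = √((-8*0)² + 8²)*(-342) + 469 = √(0² + 64)*(-342) + 469 = √(0 + 64)*(-342) + 469 = √64*(-342) + 469 = 8*(-342) + 469 = -2736 + 469 = -2267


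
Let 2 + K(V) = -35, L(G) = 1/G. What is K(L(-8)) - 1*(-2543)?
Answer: 2506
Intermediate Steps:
K(V) = -37 (K(V) = -2 - 35 = -37)
K(L(-8)) - 1*(-2543) = -37 - 1*(-2543) = -37 + 2543 = 2506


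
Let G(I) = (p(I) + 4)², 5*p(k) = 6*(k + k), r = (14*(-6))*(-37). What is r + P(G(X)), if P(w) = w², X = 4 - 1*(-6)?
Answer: 617764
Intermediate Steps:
r = 3108 (r = -84*(-37) = 3108)
p(k) = 12*k/5 (p(k) = (6*(k + k))/5 = (6*(2*k))/5 = (12*k)/5 = 12*k/5)
X = 10 (X = 4 + 6 = 10)
G(I) = (4 + 12*I/5)² (G(I) = (12*I/5 + 4)² = (4 + 12*I/5)²)
r + P(G(X)) = 3108 + (16*(5 + 3*10)²/25)² = 3108 + (16*(5 + 30)²/25)² = 3108 + ((16/25)*35²)² = 3108 + ((16/25)*1225)² = 3108 + 784² = 3108 + 614656 = 617764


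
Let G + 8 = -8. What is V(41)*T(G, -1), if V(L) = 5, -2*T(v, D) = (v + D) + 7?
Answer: 25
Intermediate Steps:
G = -16 (G = -8 - 8 = -16)
T(v, D) = -7/2 - D/2 - v/2 (T(v, D) = -((v + D) + 7)/2 = -((D + v) + 7)/2 = -(7 + D + v)/2 = -7/2 - D/2 - v/2)
V(41)*T(G, -1) = 5*(-7/2 - 1/2*(-1) - 1/2*(-16)) = 5*(-7/2 + 1/2 + 8) = 5*5 = 25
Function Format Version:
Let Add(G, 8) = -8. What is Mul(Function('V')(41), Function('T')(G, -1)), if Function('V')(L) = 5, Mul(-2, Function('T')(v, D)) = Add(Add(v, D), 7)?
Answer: 25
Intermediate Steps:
G = -16 (G = Add(-8, -8) = -16)
Function('T')(v, D) = Add(Rational(-7, 2), Mul(Rational(-1, 2), D), Mul(Rational(-1, 2), v)) (Function('T')(v, D) = Mul(Rational(-1, 2), Add(Add(v, D), 7)) = Mul(Rational(-1, 2), Add(Add(D, v), 7)) = Mul(Rational(-1, 2), Add(7, D, v)) = Add(Rational(-7, 2), Mul(Rational(-1, 2), D), Mul(Rational(-1, 2), v)))
Mul(Function('V')(41), Function('T')(G, -1)) = Mul(5, Add(Rational(-7, 2), Mul(Rational(-1, 2), -1), Mul(Rational(-1, 2), -16))) = Mul(5, Add(Rational(-7, 2), Rational(1, 2), 8)) = Mul(5, 5) = 25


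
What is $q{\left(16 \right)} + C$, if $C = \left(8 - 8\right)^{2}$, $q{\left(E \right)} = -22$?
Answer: $-22$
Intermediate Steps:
$C = 0$ ($C = 0^{2} = 0$)
$q{\left(16 \right)} + C = -22 + 0 = -22$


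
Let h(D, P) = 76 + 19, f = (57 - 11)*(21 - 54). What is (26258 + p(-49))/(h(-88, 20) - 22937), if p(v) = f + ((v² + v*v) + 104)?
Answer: -61/47 ≈ -1.2979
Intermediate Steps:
f = -1518 (f = 46*(-33) = -1518)
h(D, P) = 95
p(v) = -1414 + 2*v² (p(v) = -1518 + ((v² + v*v) + 104) = -1518 + ((v² + v²) + 104) = -1518 + (2*v² + 104) = -1518 + (104 + 2*v²) = -1414 + 2*v²)
(26258 + p(-49))/(h(-88, 20) - 22937) = (26258 + (-1414 + 2*(-49)²))/(95 - 22937) = (26258 + (-1414 + 2*2401))/(-22842) = (26258 + (-1414 + 4802))*(-1/22842) = (26258 + 3388)*(-1/22842) = 29646*(-1/22842) = -61/47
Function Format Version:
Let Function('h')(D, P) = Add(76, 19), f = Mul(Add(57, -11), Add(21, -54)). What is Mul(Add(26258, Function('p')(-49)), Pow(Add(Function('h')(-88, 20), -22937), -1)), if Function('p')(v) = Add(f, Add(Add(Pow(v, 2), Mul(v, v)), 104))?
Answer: Rational(-61, 47) ≈ -1.2979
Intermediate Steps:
f = -1518 (f = Mul(46, -33) = -1518)
Function('h')(D, P) = 95
Function('p')(v) = Add(-1414, Mul(2, Pow(v, 2))) (Function('p')(v) = Add(-1518, Add(Add(Pow(v, 2), Mul(v, v)), 104)) = Add(-1518, Add(Add(Pow(v, 2), Pow(v, 2)), 104)) = Add(-1518, Add(Mul(2, Pow(v, 2)), 104)) = Add(-1518, Add(104, Mul(2, Pow(v, 2)))) = Add(-1414, Mul(2, Pow(v, 2))))
Mul(Add(26258, Function('p')(-49)), Pow(Add(Function('h')(-88, 20), -22937), -1)) = Mul(Add(26258, Add(-1414, Mul(2, Pow(-49, 2)))), Pow(Add(95, -22937), -1)) = Mul(Add(26258, Add(-1414, Mul(2, 2401))), Pow(-22842, -1)) = Mul(Add(26258, Add(-1414, 4802)), Rational(-1, 22842)) = Mul(Add(26258, 3388), Rational(-1, 22842)) = Mul(29646, Rational(-1, 22842)) = Rational(-61, 47)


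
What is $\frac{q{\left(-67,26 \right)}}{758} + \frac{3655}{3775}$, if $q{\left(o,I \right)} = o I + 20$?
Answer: $- \frac{373006}{286145} \approx -1.3036$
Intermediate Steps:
$q{\left(o,I \right)} = 20 + I o$ ($q{\left(o,I \right)} = I o + 20 = 20 + I o$)
$\frac{q{\left(-67,26 \right)}}{758} + \frac{3655}{3775} = \frac{20 + 26 \left(-67\right)}{758} + \frac{3655}{3775} = \left(20 - 1742\right) \frac{1}{758} + 3655 \cdot \frac{1}{3775} = \left(-1722\right) \frac{1}{758} + \frac{731}{755} = - \frac{861}{379} + \frac{731}{755} = - \frac{373006}{286145}$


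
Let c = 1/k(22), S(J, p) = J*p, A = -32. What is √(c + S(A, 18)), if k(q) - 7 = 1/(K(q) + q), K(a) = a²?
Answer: 7*I*√147523434/3543 ≈ 23.997*I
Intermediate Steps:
k(q) = 7 + 1/(q + q²) (k(q) = 7 + 1/(q² + q) = 7 + 1/(q + q²))
c = 506/3543 (c = 1/((1 + 7*22 + 7*22²)/(22*(1 + 22))) = 1/((1/22)*(1 + 154 + 7*484)/23) = 1/((1/22)*(1/23)*(1 + 154 + 3388)) = 1/((1/22)*(1/23)*3543) = 1/(3543/506) = 506/3543 ≈ 0.14282)
√(c + S(A, 18)) = √(506/3543 - 32*18) = √(506/3543 - 576) = √(-2040262/3543) = 7*I*√147523434/3543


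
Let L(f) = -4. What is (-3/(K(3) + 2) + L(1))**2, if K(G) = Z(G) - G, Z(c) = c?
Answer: 121/4 ≈ 30.250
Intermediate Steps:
K(G) = 0 (K(G) = G - G = 0)
(-3/(K(3) + 2) + L(1))**2 = (-3/(0 + 2) - 4)**2 = (-3/2 - 4)**2 = (-11/2)**2 = 121/4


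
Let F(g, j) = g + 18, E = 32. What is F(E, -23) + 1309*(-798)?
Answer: -1044532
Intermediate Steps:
F(g, j) = 18 + g
F(E, -23) + 1309*(-798) = (18 + 32) + 1309*(-798) = 50 - 1044582 = -1044532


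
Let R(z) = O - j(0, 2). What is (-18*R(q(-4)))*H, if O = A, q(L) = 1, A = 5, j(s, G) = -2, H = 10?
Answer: -1260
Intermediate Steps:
O = 5
R(z) = 7 (R(z) = 5 - 1*(-2) = 5 + 2 = 7)
(-18*R(q(-4)))*H = -18*7*10 = -126*10 = -1260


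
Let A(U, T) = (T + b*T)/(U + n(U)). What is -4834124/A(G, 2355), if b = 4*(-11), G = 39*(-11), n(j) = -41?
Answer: -454407656/20253 ≈ -22437.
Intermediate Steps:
G = -429
b = -44
A(U, T) = -43*T/(-41 + U) (A(U, T) = (T - 44*T)/(U - 41) = (-43*T)/(-41 + U) = -43*T/(-41 + U))
-4834124/A(G, 2355) = -4834124/((-43*2355/(-41 - 429))) = -4834124/((-43*2355/(-470))) = -4834124/((-43*2355*(-1/470))) = -4834124/20253/94 = -4834124*94/20253 = -454407656/20253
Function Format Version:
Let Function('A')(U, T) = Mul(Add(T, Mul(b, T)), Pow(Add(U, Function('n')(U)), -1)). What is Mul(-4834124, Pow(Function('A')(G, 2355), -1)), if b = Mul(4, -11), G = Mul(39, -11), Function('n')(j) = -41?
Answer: Rational(-454407656, 20253) ≈ -22437.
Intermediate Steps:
G = -429
b = -44
Function('A')(U, T) = Mul(-43, T, Pow(Add(-41, U), -1)) (Function('A')(U, T) = Mul(Add(T, Mul(-44, T)), Pow(Add(U, -41), -1)) = Mul(Mul(-43, T), Pow(Add(-41, U), -1)) = Mul(-43, T, Pow(Add(-41, U), -1)))
Mul(-4834124, Pow(Function('A')(G, 2355), -1)) = Mul(-4834124, Pow(Mul(-43, 2355, Pow(Add(-41, -429), -1)), -1)) = Mul(-4834124, Pow(Mul(-43, 2355, Pow(-470, -1)), -1)) = Mul(-4834124, Pow(Mul(-43, 2355, Rational(-1, 470)), -1)) = Mul(-4834124, Pow(Rational(20253, 94), -1)) = Mul(-4834124, Rational(94, 20253)) = Rational(-454407656, 20253)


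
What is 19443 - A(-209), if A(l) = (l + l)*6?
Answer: 21951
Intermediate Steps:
A(l) = 12*l (A(l) = (2*l)*6 = 12*l)
19443 - A(-209) = 19443 - 12*(-209) = 19443 - 1*(-2508) = 19443 + 2508 = 21951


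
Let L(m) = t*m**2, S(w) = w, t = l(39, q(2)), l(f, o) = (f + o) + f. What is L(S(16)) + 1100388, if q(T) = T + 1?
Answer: 1121124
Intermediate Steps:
q(T) = 1 + T
l(f, o) = o + 2*f
t = 81 (t = (1 + 2) + 2*39 = 3 + 78 = 81)
L(m) = 81*m**2
L(S(16)) + 1100388 = 81*16**2 + 1100388 = 81*256 + 1100388 = 20736 + 1100388 = 1121124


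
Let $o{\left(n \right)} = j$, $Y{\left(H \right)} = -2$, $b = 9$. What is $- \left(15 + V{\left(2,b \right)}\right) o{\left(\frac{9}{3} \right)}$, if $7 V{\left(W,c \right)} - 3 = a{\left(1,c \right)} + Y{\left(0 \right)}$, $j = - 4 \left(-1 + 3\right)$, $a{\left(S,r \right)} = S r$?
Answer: $\frac{920}{7} \approx 131.43$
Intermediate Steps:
$j = -8$ ($j = \left(-4\right) 2 = -8$)
$o{\left(n \right)} = -8$
$V{\left(W,c \right)} = \frac{1}{7} + \frac{c}{7}$ ($V{\left(W,c \right)} = \frac{3}{7} + \frac{1 c - 2}{7} = \frac{3}{7} + \frac{c - 2}{7} = \frac{3}{7} + \frac{-2 + c}{7} = \frac{3}{7} + \left(- \frac{2}{7} + \frac{c}{7}\right) = \frac{1}{7} + \frac{c}{7}$)
$- \left(15 + V{\left(2,b \right)}\right) o{\left(\frac{9}{3} \right)} = - \left(15 + \left(\frac{1}{7} + \frac{1}{7} \cdot 9\right)\right) \left(-8\right) = - \left(15 + \left(\frac{1}{7} + \frac{9}{7}\right)\right) \left(-8\right) = - \left(15 + \frac{10}{7}\right) \left(-8\right) = - \frac{115 \left(-8\right)}{7} = \left(-1\right) \left(- \frac{920}{7}\right) = \frac{920}{7}$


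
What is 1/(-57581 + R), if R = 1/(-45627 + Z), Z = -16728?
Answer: -62355/3590463256 ≈ -1.7367e-5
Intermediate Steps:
R = -1/62355 (R = 1/(-45627 - 16728) = 1/(-62355) = -1/62355 ≈ -1.6037e-5)
1/(-57581 + R) = 1/(-57581 - 1/62355) = 1/(-3590463256/62355) = -62355/3590463256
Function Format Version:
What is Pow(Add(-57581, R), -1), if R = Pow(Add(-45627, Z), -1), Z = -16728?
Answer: Rational(-62355, 3590463256) ≈ -1.7367e-5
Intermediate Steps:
R = Rational(-1, 62355) (R = Pow(Add(-45627, -16728), -1) = Pow(-62355, -1) = Rational(-1, 62355) ≈ -1.6037e-5)
Pow(Add(-57581, R), -1) = Pow(Add(-57581, Rational(-1, 62355)), -1) = Pow(Rational(-3590463256, 62355), -1) = Rational(-62355, 3590463256)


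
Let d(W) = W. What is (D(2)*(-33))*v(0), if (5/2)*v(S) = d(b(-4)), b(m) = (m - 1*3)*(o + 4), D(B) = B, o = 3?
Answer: 6468/5 ≈ 1293.6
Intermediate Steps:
b(m) = -21 + 7*m (b(m) = (m - 1*3)*(3 + 4) = (m - 3)*7 = (-3 + m)*7 = -21 + 7*m)
v(S) = -98/5 (v(S) = 2*(-21 + 7*(-4))/5 = 2*(-21 - 28)/5 = (2/5)*(-49) = -98/5)
(D(2)*(-33))*v(0) = (2*(-33))*(-98/5) = -66*(-98/5) = 6468/5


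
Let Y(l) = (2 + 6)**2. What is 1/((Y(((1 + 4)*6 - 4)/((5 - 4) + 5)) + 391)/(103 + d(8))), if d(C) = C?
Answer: 111/455 ≈ 0.24396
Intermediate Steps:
Y(l) = 64 (Y(l) = 8**2 = 64)
1/((Y(((1 + 4)*6 - 4)/((5 - 4) + 5)) + 391)/(103 + d(8))) = 1/((64 + 391)/(103 + 8)) = 1/(455/111) = 111/455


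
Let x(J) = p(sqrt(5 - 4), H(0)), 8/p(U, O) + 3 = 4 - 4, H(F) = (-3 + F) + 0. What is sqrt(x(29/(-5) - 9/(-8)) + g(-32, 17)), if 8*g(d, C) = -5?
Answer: I*sqrt(474)/12 ≈ 1.8143*I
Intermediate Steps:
g(d, C) = -5/8 (g(d, C) = (1/8)*(-5) = -5/8)
H(F) = -3 + F
p(U, O) = -8/3 (p(U, O) = 8/(-3 + (4 - 4)) = 8/(-3 + 0) = 8/(-3) = 8*(-1/3) = -8/3)
x(J) = -8/3
sqrt(x(29/(-5) - 9/(-8)) + g(-32, 17)) = sqrt(-8/3 - 5/8) = sqrt(-79/24) = I*sqrt(474)/12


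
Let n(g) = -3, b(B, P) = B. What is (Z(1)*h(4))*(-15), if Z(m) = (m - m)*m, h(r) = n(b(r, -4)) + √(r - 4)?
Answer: 0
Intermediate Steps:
h(r) = -3 + √(-4 + r) (h(r) = -3 + √(r - 4) = -3 + √(-4 + r))
Z(m) = 0 (Z(m) = 0*m = 0)
(Z(1)*h(4))*(-15) = (0*(-3 + √(-4 + 4)))*(-15) = (0*(-3 + √0))*(-15) = (0*(-3 + 0))*(-15) = (0*(-3))*(-15) = 0*(-15) = 0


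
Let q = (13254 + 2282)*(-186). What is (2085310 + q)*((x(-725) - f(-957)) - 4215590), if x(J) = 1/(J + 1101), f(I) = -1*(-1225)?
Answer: 637686026308727/188 ≈ 3.3919e+12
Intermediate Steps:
f(I) = 1225
x(J) = 1/(1101 + J)
q = -2889696 (q = 15536*(-186) = -2889696)
(2085310 + q)*((x(-725) - f(-957)) - 4215590) = (2085310 - 2889696)*((1/(1101 - 725) - 1*1225) - 4215590) = -804386*((1/376 - 1225) - 4215590) = -804386*(-460599/376 - 4215590) = -804386*(-1585522439/376) = 637686026308727/188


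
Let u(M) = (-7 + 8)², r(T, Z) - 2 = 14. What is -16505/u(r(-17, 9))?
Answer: -16505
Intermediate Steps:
r(T, Z) = 16 (r(T, Z) = 2 + 14 = 16)
u(M) = 1 (u(M) = 1² = 1)
-16505/u(r(-17, 9)) = -16505/1 = -16505*1 = -16505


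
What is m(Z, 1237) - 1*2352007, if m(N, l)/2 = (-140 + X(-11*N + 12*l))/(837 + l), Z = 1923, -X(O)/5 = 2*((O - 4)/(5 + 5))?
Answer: -2439025086/1037 ≈ -2.3520e+6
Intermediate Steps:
X(O) = 4 - O (X(O) = -10*(O - 4)/(5 + 5) = -10*(-4 + O)/10 = -10*(-4 + O)*(⅒) = -10*(-⅖ + O/10) = -5*(-⅘ + O/5) = 4 - O)
m(N, l) = 2*(-136 - 12*l + 11*N)/(837 + l) (m(N, l) = 2*((-140 + (4 - (-11*N + 12*l)))/(837 + l)) = 2*((-140 + (4 + (-12*l + 11*N)))/(837 + l)) = 2*((-140 + (4 - 12*l + 11*N))/(837 + l)) = 2*((-136 - 12*l + 11*N)/(837 + l)) = 2*(-136 - 12*l + 11*N)/(837 + l))
m(Z, 1237) - 1*2352007 = 2*(-136 - 12*1237 + 11*1923)/(837 + 1237) - 1*2352007 = 2*(-136 - 14844 + 21153)/2074 - 2352007 = 2*(1/2074)*6173 - 2352007 = 6173/1037 - 2352007 = -2439025086/1037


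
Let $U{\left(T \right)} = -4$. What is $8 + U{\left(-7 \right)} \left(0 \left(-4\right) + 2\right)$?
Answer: $0$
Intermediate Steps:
$8 + U{\left(-7 \right)} \left(0 \left(-4\right) + 2\right) = 8 - 4 \left(0 \left(-4\right) + 2\right) = 8 - 4 \left(0 + 2\right) = 8 - 8 = 0$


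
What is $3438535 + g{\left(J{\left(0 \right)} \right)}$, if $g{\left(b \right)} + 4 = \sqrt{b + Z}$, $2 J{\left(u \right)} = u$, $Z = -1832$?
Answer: $3438531 + 2 i \sqrt{458} \approx 3.4385 \cdot 10^{6} + 42.802 i$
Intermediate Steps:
$J{\left(u \right)} = \frac{u}{2}$
$g{\left(b \right)} = -4 + \sqrt{-1832 + b}$ ($g{\left(b \right)} = -4 + \sqrt{b - 1832} = -4 + \sqrt{-1832 + b}$)
$3438535 + g{\left(J{\left(0 \right)} \right)} = 3438535 - \left(4 - \sqrt{-1832 + \frac{1}{2} \cdot 0}\right) = 3438535 - \left(4 - \sqrt{-1832 + 0}\right) = 3438535 - \left(4 - \sqrt{-1832}\right) = 3438535 - \left(4 - 2 i \sqrt{458}\right) = 3438531 + 2 i \sqrt{458}$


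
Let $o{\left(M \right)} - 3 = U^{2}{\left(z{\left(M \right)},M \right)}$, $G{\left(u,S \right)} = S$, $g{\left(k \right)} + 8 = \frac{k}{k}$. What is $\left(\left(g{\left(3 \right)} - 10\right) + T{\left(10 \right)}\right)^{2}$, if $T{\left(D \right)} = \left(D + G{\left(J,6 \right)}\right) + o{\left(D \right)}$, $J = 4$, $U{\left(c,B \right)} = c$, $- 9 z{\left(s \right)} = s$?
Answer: $\frac{68644}{6561} \approx 10.462$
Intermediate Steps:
$z{\left(s \right)} = - \frac{s}{9}$
$g{\left(k \right)} = -7$ ($g{\left(k \right)} = -8 + \frac{k}{k} = -8 + 1 = -7$)
$o{\left(M \right)} = 3 + \frac{M^{2}}{81}$ ($o{\left(M \right)} = 3 + \left(- \frac{M}{9}\right)^{2} = 3 + \frac{M^{2}}{81}$)
$T{\left(D \right)} = 9 + D + \frac{D^{2}}{81}$ ($T{\left(D \right)} = \left(D + 6\right) + \left(3 + \frac{D^{2}}{81}\right) = \left(6 + D\right) + \left(3 + \frac{D^{2}}{81}\right) = 9 + D + \frac{D^{2}}{81}$)
$\left(\left(g{\left(3 \right)} - 10\right) + T{\left(10 \right)}\right)^{2} = \left(\left(-7 - 10\right) + \left(9 + 10 + \frac{10^{2}}{81}\right)\right)^{2} = \left(-17 + \left(9 + 10 + \frac{1}{81} \cdot 100\right)\right)^{2} = \left(-17 + \left(9 + 10 + \frac{100}{81}\right)\right)^{2} = \left(-17 + \frac{1639}{81}\right)^{2} = \left(\frac{262}{81}\right)^{2} = \frac{68644}{6561}$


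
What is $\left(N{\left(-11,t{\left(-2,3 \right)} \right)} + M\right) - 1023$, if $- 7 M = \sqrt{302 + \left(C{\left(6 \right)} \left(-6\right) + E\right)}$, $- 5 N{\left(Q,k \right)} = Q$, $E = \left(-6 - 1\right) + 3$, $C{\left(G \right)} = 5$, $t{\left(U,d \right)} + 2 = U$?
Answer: $- \frac{5104}{5} - \frac{2 \sqrt{67}}{7} \approx -1023.1$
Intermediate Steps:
$t{\left(U,d \right)} = -2 + U$
$E = -4$ ($E = -7 + 3 = -4$)
$N{\left(Q,k \right)} = - \frac{Q}{5}$
$M = - \frac{2 \sqrt{67}}{7}$ ($M = - \frac{\sqrt{302 + \left(5 \left(-6\right) - 4\right)}}{7} = - \frac{\sqrt{302 - 34}}{7} = - \frac{\sqrt{268}}{7} = - \frac{2 \sqrt{67}}{7} \approx -2.3387$)
$\left(N{\left(-11,t{\left(-2,3 \right)} \right)} + M\right) - 1023 = \left(\left(- \frac{1}{5}\right) \left(-11\right) - \frac{2 \sqrt{67}}{7}\right) - 1023 = \left(\frac{11}{5} - \frac{2 \sqrt{67}}{7}\right) - 1023 = - \frac{5104}{5} - \frac{2 \sqrt{67}}{7}$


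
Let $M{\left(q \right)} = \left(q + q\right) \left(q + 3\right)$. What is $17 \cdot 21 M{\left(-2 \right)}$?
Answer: $-1428$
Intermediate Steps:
$M{\left(q \right)} = 2 q \left(3 + q\right)$
$17 \cdot 21 M{\left(-2 \right)} = 17 \cdot 21 \cdot 2 \left(-2\right) \left(3 - 2\right) = 357 \cdot 2 \left(-2\right) 1 = 357 \left(-4\right) = -1428$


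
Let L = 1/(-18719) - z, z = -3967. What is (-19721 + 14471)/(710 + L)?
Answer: -7019625/6253483 ≈ -1.1225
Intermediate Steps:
L = 74258272/18719 (L = 1/(-18719) - 1*(-3967) = -1/18719 + 3967 = 74258272/18719 ≈ 3967.0)
(-19721 + 14471)/(710 + L) = (-19721 + 14471)/(710 + 74258272/18719) = -5250/87548762/18719 = -5250*18719/87548762 = -7019625/6253483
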